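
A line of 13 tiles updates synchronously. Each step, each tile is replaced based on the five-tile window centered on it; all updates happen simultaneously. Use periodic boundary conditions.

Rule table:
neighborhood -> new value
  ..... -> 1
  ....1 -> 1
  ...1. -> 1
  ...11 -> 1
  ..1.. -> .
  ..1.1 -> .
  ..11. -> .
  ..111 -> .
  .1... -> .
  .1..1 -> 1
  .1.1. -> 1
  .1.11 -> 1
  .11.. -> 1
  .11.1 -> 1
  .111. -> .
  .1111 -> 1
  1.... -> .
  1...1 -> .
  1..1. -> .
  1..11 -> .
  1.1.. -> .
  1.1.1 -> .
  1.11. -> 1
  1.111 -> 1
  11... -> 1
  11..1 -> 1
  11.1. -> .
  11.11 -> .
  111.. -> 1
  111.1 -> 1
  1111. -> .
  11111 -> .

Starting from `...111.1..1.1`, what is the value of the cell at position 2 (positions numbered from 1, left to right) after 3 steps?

..1..1..1..1.
.1.1..1..1...
1.1.1..1....1
position 2 holds .

.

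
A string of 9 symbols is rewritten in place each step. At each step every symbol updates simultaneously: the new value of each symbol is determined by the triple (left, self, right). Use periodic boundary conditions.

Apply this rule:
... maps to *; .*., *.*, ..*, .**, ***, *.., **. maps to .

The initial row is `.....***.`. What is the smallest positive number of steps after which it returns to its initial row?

2

****.....
.....***.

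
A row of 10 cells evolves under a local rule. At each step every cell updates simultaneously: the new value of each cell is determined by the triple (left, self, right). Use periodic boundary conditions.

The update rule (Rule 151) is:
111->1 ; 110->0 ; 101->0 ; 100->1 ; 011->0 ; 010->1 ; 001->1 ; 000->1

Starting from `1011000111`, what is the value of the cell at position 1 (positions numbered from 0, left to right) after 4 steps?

0

0000111011
1111010000
0110011111
0001101110
position 1 holds 0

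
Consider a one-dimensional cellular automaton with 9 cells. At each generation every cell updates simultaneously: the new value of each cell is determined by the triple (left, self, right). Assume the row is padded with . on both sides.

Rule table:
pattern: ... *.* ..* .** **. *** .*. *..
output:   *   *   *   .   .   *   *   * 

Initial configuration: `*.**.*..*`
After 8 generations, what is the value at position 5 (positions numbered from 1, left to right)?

generation 1: **..*****
generation 2: ..**.***.
generation 3: **..*.*.*
generation 4: ..*******
generation 5: **.*****.
generation 6: ..*.***.*
generation 7: ****.*.**
generation 8: .**.***..
position 5 holds *

*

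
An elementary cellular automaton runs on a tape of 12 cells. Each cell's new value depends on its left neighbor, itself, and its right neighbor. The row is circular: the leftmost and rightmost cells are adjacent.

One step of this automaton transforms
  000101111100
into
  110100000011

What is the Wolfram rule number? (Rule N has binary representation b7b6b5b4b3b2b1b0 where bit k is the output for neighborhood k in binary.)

21

position 6: 111 → 0  (bit 7 = 0)
position 9: 110 → 0  (bit 6 = 0)
position 4: 101 → 0  (bit 5 = 0)
position 10: 100 → 1  (bit 4 = 1)
position 5: 011 → 0  (bit 3 = 0)
position 3: 010 → 1  (bit 2 = 1)
position 2: 001 → 0  (bit 1 = 0)
position 0: 000 → 1  (bit 0 = 1)
bits b7..b0 = 00010101 = 21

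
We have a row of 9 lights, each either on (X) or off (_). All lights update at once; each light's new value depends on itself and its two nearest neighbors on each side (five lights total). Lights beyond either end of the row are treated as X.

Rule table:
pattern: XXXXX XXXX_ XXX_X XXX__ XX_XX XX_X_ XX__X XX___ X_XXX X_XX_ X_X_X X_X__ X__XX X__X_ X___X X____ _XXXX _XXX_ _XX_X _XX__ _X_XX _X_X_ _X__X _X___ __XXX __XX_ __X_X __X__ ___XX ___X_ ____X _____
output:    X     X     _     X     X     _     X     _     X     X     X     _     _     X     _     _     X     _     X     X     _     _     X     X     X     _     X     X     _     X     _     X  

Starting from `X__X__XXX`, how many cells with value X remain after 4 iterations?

8

XXXXX_XXX
XXXX_XXXX
XXX_XXXXX
XX_XXXXXX
count of X: 8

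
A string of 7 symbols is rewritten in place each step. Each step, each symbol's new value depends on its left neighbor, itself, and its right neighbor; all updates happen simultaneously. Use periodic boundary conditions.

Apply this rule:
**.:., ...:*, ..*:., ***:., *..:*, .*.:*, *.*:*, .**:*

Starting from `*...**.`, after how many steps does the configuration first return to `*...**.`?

21

***.*.*
...****
**.*...
*.****.
***...*
...**.*
**.*.**
..****.
*.*...*
.****.*
**...**
..**.*.
*.*.***
.****..
.*...**
****.*.
*...***
.**.*..
.*.****
****...
*...**.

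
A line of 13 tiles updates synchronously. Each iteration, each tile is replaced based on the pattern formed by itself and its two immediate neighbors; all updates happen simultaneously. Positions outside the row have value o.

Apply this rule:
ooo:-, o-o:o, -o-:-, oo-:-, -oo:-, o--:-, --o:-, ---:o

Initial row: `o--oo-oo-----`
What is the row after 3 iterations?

o----o---oo--

iteration 1: -----o---ooo-
iteration 2: -ooo---o----o
iteration 3: o----o---oo--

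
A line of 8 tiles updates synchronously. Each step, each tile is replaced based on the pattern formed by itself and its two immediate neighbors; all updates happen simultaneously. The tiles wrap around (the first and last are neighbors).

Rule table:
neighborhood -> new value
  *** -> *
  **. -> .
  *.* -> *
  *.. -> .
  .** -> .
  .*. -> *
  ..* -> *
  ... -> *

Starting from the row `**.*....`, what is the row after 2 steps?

..**.***
.*..*.*.

.*..*.*.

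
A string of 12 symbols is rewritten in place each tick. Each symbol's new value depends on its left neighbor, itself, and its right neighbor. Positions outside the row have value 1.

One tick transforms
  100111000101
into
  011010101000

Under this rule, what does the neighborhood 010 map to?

At position 9 the neighborhood is 010; the next row has 0 there.

0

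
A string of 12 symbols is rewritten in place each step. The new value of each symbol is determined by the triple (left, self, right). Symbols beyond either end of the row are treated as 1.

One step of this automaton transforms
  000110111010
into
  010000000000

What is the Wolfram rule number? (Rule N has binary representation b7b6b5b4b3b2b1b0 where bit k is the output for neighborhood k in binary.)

position 7: 111 → 0  (bit 7 = 0)
position 4: 110 → 0  (bit 6 = 0)
position 5: 101 → 0  (bit 5 = 0)
position 0: 100 → 0  (bit 4 = 0)
position 3: 011 → 0  (bit 3 = 0)
position 10: 010 → 0  (bit 2 = 0)
position 2: 001 → 0  (bit 1 = 0)
position 1: 000 → 1  (bit 0 = 1)
bits b7..b0 = 00000001 = 1

1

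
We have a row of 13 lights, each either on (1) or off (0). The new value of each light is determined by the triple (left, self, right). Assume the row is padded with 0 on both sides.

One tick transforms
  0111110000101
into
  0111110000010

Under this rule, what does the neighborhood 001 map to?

At position 0 the neighborhood is 001; the next row has 0 there.

0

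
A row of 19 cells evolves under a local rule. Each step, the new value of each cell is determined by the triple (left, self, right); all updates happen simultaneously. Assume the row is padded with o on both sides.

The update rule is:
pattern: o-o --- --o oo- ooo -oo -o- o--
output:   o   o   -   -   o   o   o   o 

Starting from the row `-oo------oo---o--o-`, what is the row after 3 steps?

step 1: oo-ooooo-o-oo-oo-oo
step 2: o-ooooo-oooo-oo-ooo
step 3: -ooooo-oooo-oo-oooo

-ooooo-oooo-oo-oooo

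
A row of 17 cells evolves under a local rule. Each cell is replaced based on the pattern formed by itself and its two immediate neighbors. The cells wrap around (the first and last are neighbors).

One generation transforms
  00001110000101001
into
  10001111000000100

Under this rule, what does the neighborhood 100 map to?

1

At position 0 the neighborhood is 100; the next row has 1 there.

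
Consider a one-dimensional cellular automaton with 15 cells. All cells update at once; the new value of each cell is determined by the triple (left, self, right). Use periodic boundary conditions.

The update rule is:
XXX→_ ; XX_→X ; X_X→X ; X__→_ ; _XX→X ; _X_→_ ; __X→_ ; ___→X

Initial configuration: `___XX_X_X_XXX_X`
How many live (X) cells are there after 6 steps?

8

_X_XXX_X_XX_XX_
__XX_XX_XXXXXX_
X_XXXXXXX____X_
_XX_____X_XX__X
XXX_XXX__XXX___
X_XXX_X__X_X_X_
count of X: 8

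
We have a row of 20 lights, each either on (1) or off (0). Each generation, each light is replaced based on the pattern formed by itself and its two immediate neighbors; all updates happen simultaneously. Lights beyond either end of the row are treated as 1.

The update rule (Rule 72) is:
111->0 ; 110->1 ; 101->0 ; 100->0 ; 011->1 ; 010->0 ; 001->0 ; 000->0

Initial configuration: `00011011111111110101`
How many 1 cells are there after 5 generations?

3

00011010000000010001
00011000000000000001
00011000000000000001  (fixed point — unchanged through generation 5)
count of 1: 3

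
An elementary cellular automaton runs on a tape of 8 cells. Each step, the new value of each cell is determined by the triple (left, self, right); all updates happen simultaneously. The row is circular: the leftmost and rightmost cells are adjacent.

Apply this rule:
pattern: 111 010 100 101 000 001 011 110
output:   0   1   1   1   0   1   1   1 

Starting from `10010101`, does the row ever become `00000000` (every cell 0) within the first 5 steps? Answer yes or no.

yes

11111111
00000000
all cells are 0 at step 2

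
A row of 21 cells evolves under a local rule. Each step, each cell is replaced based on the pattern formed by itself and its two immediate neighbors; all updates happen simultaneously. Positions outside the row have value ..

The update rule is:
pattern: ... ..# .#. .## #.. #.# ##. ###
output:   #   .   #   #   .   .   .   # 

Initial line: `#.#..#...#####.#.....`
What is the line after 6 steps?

#.#..#.#.#.#.#.#.#..#

step 1: #.#..#.#.####..#.####
step 2: #.#..#.#.###...#.###.
step 3: #.#..#.#.##..#.#.##..
step 4: #.#..#.#.#...#.#.#..#
step 5: #.#..#.#.#.#.#.#.#..#
step 6: #.#..#.#.#.#.#.#.#..#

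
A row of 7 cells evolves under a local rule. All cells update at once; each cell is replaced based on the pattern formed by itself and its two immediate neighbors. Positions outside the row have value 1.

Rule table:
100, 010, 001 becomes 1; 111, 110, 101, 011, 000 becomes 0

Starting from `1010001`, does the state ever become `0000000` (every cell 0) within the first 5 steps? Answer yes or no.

0011010
1100010
0010110
1110000
0001001
step 5 is 0001001, still not uniform 0

no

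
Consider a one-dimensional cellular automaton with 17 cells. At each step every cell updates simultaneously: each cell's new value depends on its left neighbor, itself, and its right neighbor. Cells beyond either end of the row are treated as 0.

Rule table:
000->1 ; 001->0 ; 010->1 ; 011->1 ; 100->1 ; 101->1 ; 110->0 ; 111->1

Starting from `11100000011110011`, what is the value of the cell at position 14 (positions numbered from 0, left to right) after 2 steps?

1

step 1: 11011111011101010
step 2: 10111110111011111
position 14 holds 1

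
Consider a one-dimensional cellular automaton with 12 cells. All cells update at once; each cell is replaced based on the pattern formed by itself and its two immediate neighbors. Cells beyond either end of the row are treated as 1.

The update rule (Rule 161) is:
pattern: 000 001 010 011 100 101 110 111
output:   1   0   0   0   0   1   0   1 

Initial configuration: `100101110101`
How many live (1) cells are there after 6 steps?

step 1: 000010101010
step 2: 011001010101
step 3: 100000101010
step 4: 001110010101
step 5: 000100001010
step 6: 010001100101
count of 1: 5

5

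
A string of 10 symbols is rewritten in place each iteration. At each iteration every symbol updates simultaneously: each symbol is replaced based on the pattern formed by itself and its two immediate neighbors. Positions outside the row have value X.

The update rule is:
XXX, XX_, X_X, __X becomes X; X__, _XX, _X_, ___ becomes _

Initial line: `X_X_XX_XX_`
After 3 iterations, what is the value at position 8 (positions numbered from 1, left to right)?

X

XX_X_XX_XX
XXX_X_XX_X
XXXX_X_XX_
position 8 holds X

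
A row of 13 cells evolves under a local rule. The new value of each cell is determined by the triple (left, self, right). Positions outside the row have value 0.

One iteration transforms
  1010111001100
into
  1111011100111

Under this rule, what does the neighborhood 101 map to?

At position 1 the neighborhood is 101; the next row has 1 there.

1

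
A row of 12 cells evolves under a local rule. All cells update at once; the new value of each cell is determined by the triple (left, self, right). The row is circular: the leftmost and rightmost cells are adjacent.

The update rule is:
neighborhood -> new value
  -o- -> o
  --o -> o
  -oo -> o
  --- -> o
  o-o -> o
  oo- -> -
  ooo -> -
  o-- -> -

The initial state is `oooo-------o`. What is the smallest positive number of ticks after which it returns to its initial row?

-----ooooooo
-ooooo------
oo-----ooooo
---ooooo----
oooo-----ooo
-----ooooo--
oooooo-----o
-------ooooo
-ooooooo----
oo-------ooo
---ooooooo--
oooo-------o

12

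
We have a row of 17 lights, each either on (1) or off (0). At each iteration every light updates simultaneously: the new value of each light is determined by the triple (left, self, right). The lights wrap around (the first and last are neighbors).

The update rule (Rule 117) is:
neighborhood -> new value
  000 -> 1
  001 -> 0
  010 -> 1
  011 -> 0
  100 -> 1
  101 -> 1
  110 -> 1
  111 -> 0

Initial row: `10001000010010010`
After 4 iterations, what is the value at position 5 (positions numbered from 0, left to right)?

1

11101111011011011
00110001101101100
10011100110110111
11000110011011000
position 5 holds 1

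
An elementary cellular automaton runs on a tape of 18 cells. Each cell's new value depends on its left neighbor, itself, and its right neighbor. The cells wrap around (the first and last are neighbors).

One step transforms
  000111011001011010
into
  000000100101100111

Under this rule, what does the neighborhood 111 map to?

At position 4 the neighborhood is 111; the next row has 0 there.

0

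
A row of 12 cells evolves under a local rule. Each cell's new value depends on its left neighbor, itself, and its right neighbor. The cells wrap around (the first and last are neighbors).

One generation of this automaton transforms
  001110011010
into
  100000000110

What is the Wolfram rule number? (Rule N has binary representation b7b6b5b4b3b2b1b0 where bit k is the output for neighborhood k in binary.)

37

position 3: 111 → 0  (bit 7 = 0)
position 4: 110 → 0  (bit 6 = 0)
position 9: 101 → 1  (bit 5 = 1)
position 5: 100 → 0  (bit 4 = 0)
position 2: 011 → 0  (bit 3 = 0)
position 10: 010 → 1  (bit 2 = 1)
position 1: 001 → 0  (bit 1 = 0)
position 0: 000 → 1  (bit 0 = 1)
bits b7..b0 = 00100101 = 37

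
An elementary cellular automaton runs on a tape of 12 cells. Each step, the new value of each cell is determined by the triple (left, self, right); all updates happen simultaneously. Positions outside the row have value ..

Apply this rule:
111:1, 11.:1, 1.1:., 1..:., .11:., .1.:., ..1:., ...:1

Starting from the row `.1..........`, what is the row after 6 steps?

.1.111..1111

...111111111
11..11111111
.1...1111111
...1..111111
11.....11111
.1.111..1111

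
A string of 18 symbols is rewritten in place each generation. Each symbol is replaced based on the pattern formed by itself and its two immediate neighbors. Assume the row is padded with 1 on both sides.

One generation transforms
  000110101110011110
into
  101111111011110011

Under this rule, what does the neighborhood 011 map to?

1

At position 3 the neighborhood is 011; the next row has 1 there.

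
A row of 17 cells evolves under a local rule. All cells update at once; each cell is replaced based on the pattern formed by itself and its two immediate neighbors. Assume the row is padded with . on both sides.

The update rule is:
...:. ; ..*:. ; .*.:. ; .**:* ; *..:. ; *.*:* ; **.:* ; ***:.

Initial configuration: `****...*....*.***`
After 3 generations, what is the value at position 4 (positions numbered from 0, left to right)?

.

*..*.........**.*
.............***.
.............*.*.
position 4 holds .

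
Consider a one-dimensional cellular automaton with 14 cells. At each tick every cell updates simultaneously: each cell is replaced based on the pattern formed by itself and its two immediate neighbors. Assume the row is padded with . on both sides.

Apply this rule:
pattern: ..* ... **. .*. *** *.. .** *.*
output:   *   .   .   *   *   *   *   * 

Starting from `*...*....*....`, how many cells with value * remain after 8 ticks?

11

tick 1: **.***..***...
tick 2: *.***.****.*..
tick 3: ****.****.***.
tick 4: ***.****.***.*
tick 5: **.****.***.**
tick 6: *.****.***.**.
tick 7: *****.***.**.*
tick 8: ****.***.**.**
count of *: 11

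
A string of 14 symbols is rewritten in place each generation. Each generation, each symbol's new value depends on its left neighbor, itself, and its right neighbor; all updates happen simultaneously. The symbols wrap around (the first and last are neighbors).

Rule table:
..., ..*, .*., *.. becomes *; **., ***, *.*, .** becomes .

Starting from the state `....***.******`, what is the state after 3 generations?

****..........

generation 1: ****..........
generation 2: ....**********
generation 3: ****..........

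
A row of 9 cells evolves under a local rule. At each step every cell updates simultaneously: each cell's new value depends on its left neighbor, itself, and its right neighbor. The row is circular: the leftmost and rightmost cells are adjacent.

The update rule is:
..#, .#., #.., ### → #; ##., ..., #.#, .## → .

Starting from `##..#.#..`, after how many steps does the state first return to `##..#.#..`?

7

..###.###
##.#...#.
...##.##.
..#.....#
####...##
###.#.#.#
##..#.#..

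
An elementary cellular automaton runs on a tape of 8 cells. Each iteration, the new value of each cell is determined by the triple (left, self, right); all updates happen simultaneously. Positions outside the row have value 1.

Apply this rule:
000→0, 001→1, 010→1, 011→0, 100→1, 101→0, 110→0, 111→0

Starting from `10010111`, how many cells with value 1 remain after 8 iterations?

iteration 1: 01110000
iteration 2: 00001001
iteration 3: 10011110
iteration 4: 01100000
iteration 5: 00010001
iteration 6: 10111010
iteration 7: 00000010
iteration 8: 10000110
count of 1: 3

3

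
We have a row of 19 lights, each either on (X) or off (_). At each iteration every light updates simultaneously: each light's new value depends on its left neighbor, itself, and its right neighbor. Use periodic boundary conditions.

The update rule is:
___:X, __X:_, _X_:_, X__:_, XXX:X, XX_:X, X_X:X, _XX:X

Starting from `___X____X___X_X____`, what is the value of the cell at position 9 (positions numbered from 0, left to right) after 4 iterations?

_

XX___XX___X__X__XXX
XX_X_XX_X_______XXX
XXX_XXXX__XXXXX_XXX
XXXXXXXX__XXXXXXXXX
position 9 holds _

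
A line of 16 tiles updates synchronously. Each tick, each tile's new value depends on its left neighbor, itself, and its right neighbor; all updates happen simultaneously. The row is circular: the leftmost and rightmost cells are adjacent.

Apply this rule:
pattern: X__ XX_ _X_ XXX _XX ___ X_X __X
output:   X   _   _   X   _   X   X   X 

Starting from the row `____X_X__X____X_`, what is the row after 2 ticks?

XXX_X_X__X_XX_X_

XXXX_X_XX_XXXX_X
XXX_X_X__X_XX_X_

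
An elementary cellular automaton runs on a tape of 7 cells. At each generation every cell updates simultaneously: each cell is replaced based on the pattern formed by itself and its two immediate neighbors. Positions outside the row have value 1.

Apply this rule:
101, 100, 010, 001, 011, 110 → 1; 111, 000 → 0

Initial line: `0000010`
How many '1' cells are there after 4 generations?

1000111
1101100
0111111
1100000
count of 1: 2

2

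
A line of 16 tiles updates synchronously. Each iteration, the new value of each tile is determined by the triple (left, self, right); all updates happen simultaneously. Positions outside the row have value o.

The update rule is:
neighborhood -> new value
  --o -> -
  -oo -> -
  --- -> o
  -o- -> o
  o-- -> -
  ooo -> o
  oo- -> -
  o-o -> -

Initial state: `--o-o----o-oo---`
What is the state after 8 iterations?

--o-o----o-oo-o-

--o-o-oo-o----o-
--o-o----o-oo-o-
--o-o-oo-o----o-  (repeats iteration 1; period 2)
iteration 8: --o-o----o-oo-o-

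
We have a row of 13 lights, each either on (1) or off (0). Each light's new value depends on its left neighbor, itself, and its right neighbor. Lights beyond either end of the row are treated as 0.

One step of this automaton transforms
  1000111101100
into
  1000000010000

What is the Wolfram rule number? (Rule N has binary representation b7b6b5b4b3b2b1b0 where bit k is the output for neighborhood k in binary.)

position 5: 111 → 0  (bit 7 = 0)
position 7: 110 → 0  (bit 6 = 0)
position 8: 101 → 1  (bit 5 = 1)
position 1: 100 → 0  (bit 4 = 0)
position 4: 011 → 0  (bit 3 = 0)
position 0: 010 → 1  (bit 2 = 1)
position 3: 001 → 0  (bit 1 = 0)
position 2: 000 → 0  (bit 0 = 0)
bits b7..b0 = 00100100 = 36

36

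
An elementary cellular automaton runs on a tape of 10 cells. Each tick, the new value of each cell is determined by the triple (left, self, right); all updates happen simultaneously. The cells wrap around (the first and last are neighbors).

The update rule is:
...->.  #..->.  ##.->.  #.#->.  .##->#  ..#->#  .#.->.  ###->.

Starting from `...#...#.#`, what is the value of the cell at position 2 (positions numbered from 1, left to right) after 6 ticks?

#

tick 1: ..#...#...
tick 2: .#...#....
tick 3: #...#.....
tick 4: ...#.....#
tick 5: ..#.....#.
tick 6: .#.....#..
position 2 holds #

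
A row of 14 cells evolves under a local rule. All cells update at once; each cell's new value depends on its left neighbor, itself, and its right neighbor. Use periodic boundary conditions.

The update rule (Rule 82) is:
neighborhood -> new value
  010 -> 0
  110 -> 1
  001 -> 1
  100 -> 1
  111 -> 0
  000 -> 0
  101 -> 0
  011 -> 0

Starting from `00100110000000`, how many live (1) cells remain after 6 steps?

5

01011011000000
10001001100000
01010110110001
00000010011010
00000101101001
10001000100110
count of 1: 5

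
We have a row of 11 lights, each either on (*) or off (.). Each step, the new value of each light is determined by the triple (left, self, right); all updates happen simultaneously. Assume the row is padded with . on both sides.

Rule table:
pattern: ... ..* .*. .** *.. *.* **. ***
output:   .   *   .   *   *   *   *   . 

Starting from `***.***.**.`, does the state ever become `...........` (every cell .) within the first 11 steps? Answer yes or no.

*.***.*****
.**.***...*
*****.**.*.
*...*****.*
.*.**...**.
*.****.****
.**..***..*
******.***.
*....***.**
.*..**.****
*.******..*
step 11 is *.******..*, still not uniform .

no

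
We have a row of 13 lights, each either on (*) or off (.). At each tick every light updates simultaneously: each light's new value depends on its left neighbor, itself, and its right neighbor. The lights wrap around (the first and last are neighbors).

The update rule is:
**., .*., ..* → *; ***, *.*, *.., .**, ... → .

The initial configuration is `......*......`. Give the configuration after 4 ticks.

.....**......
....*.*......
...**.*......
..*.*.*......

..*.*.*......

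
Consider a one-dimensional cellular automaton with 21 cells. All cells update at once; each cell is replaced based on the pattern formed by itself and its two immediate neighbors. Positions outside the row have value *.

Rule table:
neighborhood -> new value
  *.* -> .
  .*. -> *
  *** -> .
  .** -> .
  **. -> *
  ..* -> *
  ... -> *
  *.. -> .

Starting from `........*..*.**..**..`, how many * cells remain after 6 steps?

6

.********.**..*.*.*.*
........*..*.**.*.*..
.********.**..*.*.*.*  (repeats step 1; period 2)
step 6: ........*..*.**.*.*..
count of *: 6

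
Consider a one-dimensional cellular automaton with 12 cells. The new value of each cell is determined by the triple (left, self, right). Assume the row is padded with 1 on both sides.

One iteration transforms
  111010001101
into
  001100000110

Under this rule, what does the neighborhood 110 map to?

1

At position 2 the neighborhood is 110; the next row has 1 there.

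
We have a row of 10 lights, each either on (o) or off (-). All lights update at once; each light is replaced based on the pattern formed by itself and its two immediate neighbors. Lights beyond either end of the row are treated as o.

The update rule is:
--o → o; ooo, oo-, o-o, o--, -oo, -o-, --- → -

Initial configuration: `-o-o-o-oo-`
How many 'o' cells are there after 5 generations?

2

----------
---------o
--------o-
-------o--
------o--o
count of o: 2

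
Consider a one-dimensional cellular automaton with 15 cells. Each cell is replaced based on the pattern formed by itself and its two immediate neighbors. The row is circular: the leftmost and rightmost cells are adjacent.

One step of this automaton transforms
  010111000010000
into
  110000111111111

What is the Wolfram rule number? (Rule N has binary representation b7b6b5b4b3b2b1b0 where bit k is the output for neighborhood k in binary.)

position 4: 111 → 0  (bit 7 = 0)
position 5: 110 → 0  (bit 6 = 0)
position 2: 101 → 0  (bit 5 = 0)
position 6: 100 → 1  (bit 4 = 1)
position 3: 011 → 0  (bit 3 = 0)
position 1: 010 → 1  (bit 2 = 1)
position 0: 001 → 1  (bit 1 = 1)
position 7: 000 → 1  (bit 0 = 1)
bits b7..b0 = 00010111 = 23

23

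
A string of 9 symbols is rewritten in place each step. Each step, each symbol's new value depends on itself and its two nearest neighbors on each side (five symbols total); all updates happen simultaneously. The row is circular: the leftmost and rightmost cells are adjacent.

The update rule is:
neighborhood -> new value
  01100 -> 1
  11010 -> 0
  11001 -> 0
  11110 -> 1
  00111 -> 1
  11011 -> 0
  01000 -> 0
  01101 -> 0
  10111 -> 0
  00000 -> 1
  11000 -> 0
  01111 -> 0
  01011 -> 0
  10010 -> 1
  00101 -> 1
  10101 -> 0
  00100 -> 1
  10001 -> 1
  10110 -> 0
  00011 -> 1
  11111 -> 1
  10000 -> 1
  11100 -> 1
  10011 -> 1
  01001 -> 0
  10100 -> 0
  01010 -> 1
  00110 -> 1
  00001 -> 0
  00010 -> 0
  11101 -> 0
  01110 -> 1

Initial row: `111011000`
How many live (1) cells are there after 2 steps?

110001011
110101000
count of 1: 4

4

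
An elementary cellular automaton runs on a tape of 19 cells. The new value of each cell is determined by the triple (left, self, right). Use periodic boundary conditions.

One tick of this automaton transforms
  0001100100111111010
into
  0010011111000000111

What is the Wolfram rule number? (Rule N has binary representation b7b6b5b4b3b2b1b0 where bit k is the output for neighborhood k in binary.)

54

position 11: 111 → 0  (bit 7 = 0)
position 4: 110 → 0  (bit 6 = 0)
position 16: 101 → 1  (bit 5 = 1)
position 5: 100 → 1  (bit 4 = 1)
position 3: 011 → 0  (bit 3 = 0)
position 7: 010 → 1  (bit 2 = 1)
position 2: 001 → 1  (bit 1 = 1)
position 0: 000 → 0  (bit 0 = 0)
bits b7..b0 = 00110110 = 54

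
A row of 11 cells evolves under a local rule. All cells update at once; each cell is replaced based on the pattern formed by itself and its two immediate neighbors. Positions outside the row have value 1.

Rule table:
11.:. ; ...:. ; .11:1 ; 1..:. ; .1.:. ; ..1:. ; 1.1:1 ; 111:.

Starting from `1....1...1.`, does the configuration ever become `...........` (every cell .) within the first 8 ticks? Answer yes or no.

no

tick 1: ..........1
tick 2: ..........1  (fixed point — unchanged through tick 8)
tick 8 is ..........1, still not uniform .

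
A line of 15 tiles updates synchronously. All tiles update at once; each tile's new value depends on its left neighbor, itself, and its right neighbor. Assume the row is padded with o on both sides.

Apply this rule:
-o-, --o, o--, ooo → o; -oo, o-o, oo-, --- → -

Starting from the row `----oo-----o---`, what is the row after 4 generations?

generation 1: o--o--o---ooo-o
generation 2: -ooooooo-o-o---
generation 3: --ooooo--o-oo-o
generation 4: oo-ooo-ooo-----

oo-ooo-ooo-----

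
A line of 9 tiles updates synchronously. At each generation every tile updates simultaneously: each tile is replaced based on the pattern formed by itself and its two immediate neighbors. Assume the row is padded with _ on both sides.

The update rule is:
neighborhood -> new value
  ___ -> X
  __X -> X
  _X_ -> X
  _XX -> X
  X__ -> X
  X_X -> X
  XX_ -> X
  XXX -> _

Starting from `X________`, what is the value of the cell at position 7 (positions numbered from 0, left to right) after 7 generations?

XXXXXXXXX
X_______X
XXXXXXXXX  (repeats generation 1; period 2)
generation 7: XXXXXXXXX
position 7 holds X

X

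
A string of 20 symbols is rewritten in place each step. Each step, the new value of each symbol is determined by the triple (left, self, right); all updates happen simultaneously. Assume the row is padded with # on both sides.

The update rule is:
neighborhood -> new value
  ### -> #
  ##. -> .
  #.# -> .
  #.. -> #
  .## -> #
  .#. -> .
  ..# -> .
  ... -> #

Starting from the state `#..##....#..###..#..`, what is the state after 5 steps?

##.##.#...........#.

step 1: .#.#.###..#.##.#..#.
step 2: .....##.#...#...#...
step 3: ####.#...##..##..##.
step 4: ###...##.#.#.#.#.#..
step 5: ##.##.#...........#.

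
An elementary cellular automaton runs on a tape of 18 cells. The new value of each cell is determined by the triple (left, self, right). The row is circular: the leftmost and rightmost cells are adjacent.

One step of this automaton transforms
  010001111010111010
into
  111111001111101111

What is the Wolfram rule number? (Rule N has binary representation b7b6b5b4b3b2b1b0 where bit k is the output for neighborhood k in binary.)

127

position 6: 111 → 0  (bit 7 = 0)
position 8: 110 → 1  (bit 6 = 1)
position 9: 101 → 1  (bit 5 = 1)
position 2: 100 → 1  (bit 4 = 1)
position 5: 011 → 1  (bit 3 = 1)
position 1: 010 → 1  (bit 2 = 1)
position 0: 001 → 1  (bit 1 = 1)
position 3: 000 → 1  (bit 0 = 1)
bits b7..b0 = 01111111 = 127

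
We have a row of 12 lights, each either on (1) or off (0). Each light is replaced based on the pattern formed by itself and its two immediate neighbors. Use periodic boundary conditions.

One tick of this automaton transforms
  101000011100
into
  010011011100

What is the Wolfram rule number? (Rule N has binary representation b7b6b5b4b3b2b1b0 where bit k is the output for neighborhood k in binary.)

position 8: 111 → 1  (bit 7 = 1)
position 9: 110 → 1  (bit 6 = 1)
position 1: 101 → 1  (bit 5 = 1)
position 3: 100 → 0  (bit 4 = 0)
position 7: 011 → 1  (bit 3 = 1)
position 0: 010 → 0  (bit 2 = 0)
position 6: 001 → 0  (bit 1 = 0)
position 4: 000 → 1  (bit 0 = 1)
bits b7..b0 = 11101001 = 233

233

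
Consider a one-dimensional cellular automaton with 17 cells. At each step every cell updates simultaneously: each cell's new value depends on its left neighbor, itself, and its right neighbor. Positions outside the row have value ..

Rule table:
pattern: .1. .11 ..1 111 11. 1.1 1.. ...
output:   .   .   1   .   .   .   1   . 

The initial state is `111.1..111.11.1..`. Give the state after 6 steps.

.....11........1.
....1..1......1.1
...1.11.1....1...
..1......1..1.1..
.1.1....1.11...1.
1...1..1....1.1.1

1...1..1....1.1.1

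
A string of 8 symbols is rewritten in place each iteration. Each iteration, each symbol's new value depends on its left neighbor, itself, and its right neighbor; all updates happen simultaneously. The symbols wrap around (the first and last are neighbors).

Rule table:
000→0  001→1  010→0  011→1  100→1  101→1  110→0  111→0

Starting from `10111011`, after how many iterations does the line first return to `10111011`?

iteration 1: 01100110
iteration 2: 11011101
iteration 3: 00110011
iteration 4: 11101110
iteration 5: 10011001
iteration 6: 01110111
iteration 7: 11001100
iteration 8: 10111011

8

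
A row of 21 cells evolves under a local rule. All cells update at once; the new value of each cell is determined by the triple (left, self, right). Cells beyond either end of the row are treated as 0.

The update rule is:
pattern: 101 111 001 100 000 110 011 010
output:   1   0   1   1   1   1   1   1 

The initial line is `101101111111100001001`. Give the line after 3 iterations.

111111000000111111111
100001111111100000001
111111000000111111111

111111000000111111111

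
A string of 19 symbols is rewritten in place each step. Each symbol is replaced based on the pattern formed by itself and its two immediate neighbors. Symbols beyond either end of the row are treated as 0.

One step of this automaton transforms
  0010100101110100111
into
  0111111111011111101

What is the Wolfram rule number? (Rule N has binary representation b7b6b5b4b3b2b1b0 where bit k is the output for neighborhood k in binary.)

position 10: 111 → 0  (bit 7 = 0)
position 11: 110 → 1  (bit 6 = 1)
position 3: 101 → 1  (bit 5 = 1)
position 5: 100 → 1  (bit 4 = 1)
position 9: 011 → 1  (bit 3 = 1)
position 2: 010 → 1  (bit 2 = 1)
position 1: 001 → 1  (bit 1 = 1)
position 0: 000 → 0  (bit 0 = 0)
bits b7..b0 = 01111110 = 126

126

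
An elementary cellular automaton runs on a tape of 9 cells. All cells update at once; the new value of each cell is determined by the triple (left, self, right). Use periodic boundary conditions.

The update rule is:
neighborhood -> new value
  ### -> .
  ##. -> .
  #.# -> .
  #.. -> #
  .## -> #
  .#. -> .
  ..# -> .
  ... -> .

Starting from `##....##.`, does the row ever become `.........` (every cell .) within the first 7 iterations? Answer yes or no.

#.#...#..
...#...#.
....#...#
#....#...
.#....#..
..#....#.
...#....#
iteration 7 is ...#....#, still not uniform .

no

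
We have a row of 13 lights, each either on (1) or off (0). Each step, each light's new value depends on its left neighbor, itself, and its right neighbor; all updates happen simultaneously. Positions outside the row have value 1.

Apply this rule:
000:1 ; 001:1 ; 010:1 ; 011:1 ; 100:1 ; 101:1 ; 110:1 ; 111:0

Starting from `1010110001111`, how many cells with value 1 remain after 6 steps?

4

step 1: 1111111111000
step 2: 0000000001111
step 3: 1111111111000  (repeats step 1; period 2)
step 6: 0000000001111
count of 1: 4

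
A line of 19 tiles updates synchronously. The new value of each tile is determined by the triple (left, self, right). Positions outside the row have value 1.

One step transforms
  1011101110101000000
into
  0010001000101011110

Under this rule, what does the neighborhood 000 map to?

1

At position 14 the neighborhood is 000; the next row has 1 there.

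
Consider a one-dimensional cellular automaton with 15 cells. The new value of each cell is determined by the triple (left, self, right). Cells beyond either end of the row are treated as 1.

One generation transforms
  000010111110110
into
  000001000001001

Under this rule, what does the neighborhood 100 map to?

At position 0 the neighborhood is 100; the next row has 0 there.

0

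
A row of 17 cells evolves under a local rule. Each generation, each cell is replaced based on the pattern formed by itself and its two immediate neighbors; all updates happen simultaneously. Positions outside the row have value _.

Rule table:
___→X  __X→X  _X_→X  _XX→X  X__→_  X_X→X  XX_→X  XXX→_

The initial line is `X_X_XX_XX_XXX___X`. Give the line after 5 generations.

XXXXXXXXXXX_X_XXX
X_________XXXXX_X
X_XXXXXXXXX___XXX
XXX_______X_XXX_X
X_X_XXXXXXXXX_XXX

X_X_XXXXXXXXX_XXX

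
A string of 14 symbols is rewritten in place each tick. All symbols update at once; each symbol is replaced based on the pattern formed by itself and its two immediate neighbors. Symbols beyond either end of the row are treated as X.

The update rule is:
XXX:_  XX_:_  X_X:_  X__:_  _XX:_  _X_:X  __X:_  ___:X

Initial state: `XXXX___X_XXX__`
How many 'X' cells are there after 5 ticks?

tick 1: _____X_X______
tick 2: _XXX_X_X_XXXX_
tick 3: _____X_X______  (repeats tick 1; period 2)
tick 5: _____X_X______
count of X: 2

2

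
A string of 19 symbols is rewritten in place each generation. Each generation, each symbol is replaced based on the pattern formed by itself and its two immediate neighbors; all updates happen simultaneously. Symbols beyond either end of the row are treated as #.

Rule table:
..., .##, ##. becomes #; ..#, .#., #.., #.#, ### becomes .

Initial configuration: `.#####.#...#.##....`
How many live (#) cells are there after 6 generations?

7

.#...#...#...##.##.
...#...#...#.##.##.
.#...#...#...##.##.  (repeats generation 1; period 2)
generation 6: ...#...#...#.##.##.
count of #: 7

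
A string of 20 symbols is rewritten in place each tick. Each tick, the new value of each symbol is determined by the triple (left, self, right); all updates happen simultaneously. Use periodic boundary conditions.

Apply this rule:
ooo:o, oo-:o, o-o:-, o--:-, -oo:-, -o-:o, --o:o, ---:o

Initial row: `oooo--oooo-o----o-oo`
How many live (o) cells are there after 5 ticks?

oooo-o-ooo-o-oooo--o
oooo-o--oo-o--ooo-o-
-ooo-o-o-o-o-o-oo-o-
o-oo-o-o-o-o-o--o-o-
o--o-o-o-o-o-o-oo-o-
count of o: 10

10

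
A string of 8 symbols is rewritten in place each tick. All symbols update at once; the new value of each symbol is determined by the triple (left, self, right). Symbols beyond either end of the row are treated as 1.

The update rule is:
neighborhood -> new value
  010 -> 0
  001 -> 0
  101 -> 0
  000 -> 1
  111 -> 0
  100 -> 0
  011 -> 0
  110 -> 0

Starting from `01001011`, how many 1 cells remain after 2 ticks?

00000000
01111110
count of 1: 6

6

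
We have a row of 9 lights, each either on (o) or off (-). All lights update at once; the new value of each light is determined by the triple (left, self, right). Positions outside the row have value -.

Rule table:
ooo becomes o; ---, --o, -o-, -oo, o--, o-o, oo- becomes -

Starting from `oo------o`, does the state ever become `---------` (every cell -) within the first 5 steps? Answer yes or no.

yes

step 1: ---------
all cells are - at step 1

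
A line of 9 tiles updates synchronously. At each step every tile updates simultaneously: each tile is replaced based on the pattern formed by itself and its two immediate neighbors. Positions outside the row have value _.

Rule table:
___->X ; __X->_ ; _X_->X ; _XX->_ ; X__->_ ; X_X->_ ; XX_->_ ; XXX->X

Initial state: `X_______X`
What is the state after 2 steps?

X_XXXXX_X
X__XXX__X

X__XXX__X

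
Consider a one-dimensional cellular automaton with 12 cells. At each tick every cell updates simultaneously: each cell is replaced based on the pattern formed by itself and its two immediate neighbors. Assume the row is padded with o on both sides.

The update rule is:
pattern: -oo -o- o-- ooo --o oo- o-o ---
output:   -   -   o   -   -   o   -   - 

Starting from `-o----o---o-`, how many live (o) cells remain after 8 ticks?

5

--o----o----
o--o----o---
oo--o----o--
-oo--o----o-
--oo--o-----
o--oo--o----
oo--oo--o---
-oo--oo--o--
count of o: 5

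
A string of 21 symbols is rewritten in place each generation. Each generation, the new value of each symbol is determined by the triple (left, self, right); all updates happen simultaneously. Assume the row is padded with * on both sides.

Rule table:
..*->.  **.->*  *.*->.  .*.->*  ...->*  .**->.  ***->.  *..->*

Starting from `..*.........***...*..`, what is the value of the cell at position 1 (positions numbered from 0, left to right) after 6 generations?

.

generation 1: *.*********...***.**.
generation 2: *.........***...*..*.
generation 3: *********...***.**.*.
generation 4: ........***...*..*.*.
generation 5: *******...***.**.*.*.
generation 6: ......***...*..*.*.*.
position 1 holds .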